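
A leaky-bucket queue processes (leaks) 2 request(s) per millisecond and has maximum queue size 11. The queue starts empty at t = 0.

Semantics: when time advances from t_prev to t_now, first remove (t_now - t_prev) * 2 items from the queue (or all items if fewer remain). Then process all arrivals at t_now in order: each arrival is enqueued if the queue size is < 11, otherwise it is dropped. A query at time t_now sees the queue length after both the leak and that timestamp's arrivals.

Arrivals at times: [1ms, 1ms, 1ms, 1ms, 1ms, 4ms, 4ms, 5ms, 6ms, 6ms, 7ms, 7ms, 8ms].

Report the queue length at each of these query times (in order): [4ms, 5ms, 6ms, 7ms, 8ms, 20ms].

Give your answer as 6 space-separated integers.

Queue lengths at query times:
  query t=4ms: backlog = 2
  query t=5ms: backlog = 1
  query t=6ms: backlog = 2
  query t=7ms: backlog = 2
  query t=8ms: backlog = 1
  query t=20ms: backlog = 0

Answer: 2 1 2 2 1 0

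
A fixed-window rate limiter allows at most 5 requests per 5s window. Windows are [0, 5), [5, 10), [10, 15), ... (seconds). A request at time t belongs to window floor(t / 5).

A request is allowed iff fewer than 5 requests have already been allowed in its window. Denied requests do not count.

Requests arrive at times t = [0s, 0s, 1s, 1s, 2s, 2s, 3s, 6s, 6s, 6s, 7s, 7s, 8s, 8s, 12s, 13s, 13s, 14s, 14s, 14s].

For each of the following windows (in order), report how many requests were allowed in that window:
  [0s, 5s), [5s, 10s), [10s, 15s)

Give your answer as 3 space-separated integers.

Processing requests:
  req#1 t=0s (window 0): ALLOW
  req#2 t=0s (window 0): ALLOW
  req#3 t=1s (window 0): ALLOW
  req#4 t=1s (window 0): ALLOW
  req#5 t=2s (window 0): ALLOW
  req#6 t=2s (window 0): DENY
  req#7 t=3s (window 0): DENY
  req#8 t=6s (window 1): ALLOW
  req#9 t=6s (window 1): ALLOW
  req#10 t=6s (window 1): ALLOW
  req#11 t=7s (window 1): ALLOW
  req#12 t=7s (window 1): ALLOW
  req#13 t=8s (window 1): DENY
  req#14 t=8s (window 1): DENY
  req#15 t=12s (window 2): ALLOW
  req#16 t=13s (window 2): ALLOW
  req#17 t=13s (window 2): ALLOW
  req#18 t=14s (window 2): ALLOW
  req#19 t=14s (window 2): ALLOW
  req#20 t=14s (window 2): DENY

Allowed counts by window: 5 5 5

Answer: 5 5 5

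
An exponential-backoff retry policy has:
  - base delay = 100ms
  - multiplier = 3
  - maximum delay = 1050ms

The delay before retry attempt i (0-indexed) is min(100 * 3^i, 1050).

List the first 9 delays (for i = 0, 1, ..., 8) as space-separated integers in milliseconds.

Answer: 100 300 900 1050 1050 1050 1050 1050 1050

Derivation:
Computing each delay:
  i=0: min(100*3^0, 1050) = 100
  i=1: min(100*3^1, 1050) = 300
  i=2: min(100*3^2, 1050) = 900
  i=3: min(100*3^3, 1050) = 1050
  i=4: min(100*3^4, 1050) = 1050
  i=5: min(100*3^5, 1050) = 1050
  i=6: min(100*3^6, 1050) = 1050
  i=7: min(100*3^7, 1050) = 1050
  i=8: min(100*3^8, 1050) = 1050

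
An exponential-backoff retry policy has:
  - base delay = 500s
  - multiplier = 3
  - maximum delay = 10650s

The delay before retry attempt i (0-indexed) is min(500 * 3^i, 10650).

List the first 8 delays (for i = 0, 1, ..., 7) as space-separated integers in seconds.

Computing each delay:
  i=0: min(500*3^0, 10650) = 500
  i=1: min(500*3^1, 10650) = 1500
  i=2: min(500*3^2, 10650) = 4500
  i=3: min(500*3^3, 10650) = 10650
  i=4: min(500*3^4, 10650) = 10650
  i=5: min(500*3^5, 10650) = 10650
  i=6: min(500*3^6, 10650) = 10650
  i=7: min(500*3^7, 10650) = 10650

Answer: 500 1500 4500 10650 10650 10650 10650 10650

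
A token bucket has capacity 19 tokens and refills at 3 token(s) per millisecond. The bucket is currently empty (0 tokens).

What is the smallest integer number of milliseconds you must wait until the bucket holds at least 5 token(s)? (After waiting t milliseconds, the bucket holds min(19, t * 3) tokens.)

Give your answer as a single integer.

Need t * 3 >= 5, so t >= 5/3.
Smallest integer t = ceil(5/3) = 2.

Answer: 2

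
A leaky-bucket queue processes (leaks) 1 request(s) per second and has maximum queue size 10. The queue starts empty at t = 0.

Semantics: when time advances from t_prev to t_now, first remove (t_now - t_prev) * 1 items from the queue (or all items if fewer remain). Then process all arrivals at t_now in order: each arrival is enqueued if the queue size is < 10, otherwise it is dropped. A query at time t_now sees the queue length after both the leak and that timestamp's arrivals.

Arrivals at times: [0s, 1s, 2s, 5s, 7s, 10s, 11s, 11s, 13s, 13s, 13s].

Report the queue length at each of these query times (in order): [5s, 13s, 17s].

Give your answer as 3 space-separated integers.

Queue lengths at query times:
  query t=5s: backlog = 1
  query t=13s: backlog = 3
  query t=17s: backlog = 0

Answer: 1 3 0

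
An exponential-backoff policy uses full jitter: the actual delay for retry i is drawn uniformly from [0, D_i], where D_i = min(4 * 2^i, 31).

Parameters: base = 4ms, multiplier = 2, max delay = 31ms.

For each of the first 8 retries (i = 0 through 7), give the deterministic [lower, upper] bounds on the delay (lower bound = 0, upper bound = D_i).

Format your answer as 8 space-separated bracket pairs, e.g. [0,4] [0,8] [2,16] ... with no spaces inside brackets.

Computing bounds per retry:
  i=0: D_i=min(4*2^0,31)=4, bounds=[0,4]
  i=1: D_i=min(4*2^1,31)=8, bounds=[0,8]
  i=2: D_i=min(4*2^2,31)=16, bounds=[0,16]
  i=3: D_i=min(4*2^3,31)=31, bounds=[0,31]
  i=4: D_i=min(4*2^4,31)=31, bounds=[0,31]
  i=5: D_i=min(4*2^5,31)=31, bounds=[0,31]
  i=6: D_i=min(4*2^6,31)=31, bounds=[0,31]
  i=7: D_i=min(4*2^7,31)=31, bounds=[0,31]

Answer: [0,4] [0,8] [0,16] [0,31] [0,31] [0,31] [0,31] [0,31]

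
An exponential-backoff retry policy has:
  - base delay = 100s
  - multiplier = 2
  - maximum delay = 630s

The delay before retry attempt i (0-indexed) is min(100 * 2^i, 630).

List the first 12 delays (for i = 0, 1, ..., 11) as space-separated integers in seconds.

Computing each delay:
  i=0: min(100*2^0, 630) = 100
  i=1: min(100*2^1, 630) = 200
  i=2: min(100*2^2, 630) = 400
  i=3: min(100*2^3, 630) = 630
  i=4: min(100*2^4, 630) = 630
  i=5: min(100*2^5, 630) = 630
  i=6: min(100*2^6, 630) = 630
  i=7: min(100*2^7, 630) = 630
  i=8: min(100*2^8, 630) = 630
  i=9: min(100*2^9, 630) = 630
  i=10: min(100*2^10, 630) = 630
  i=11: min(100*2^11, 630) = 630

Answer: 100 200 400 630 630 630 630 630 630 630 630 630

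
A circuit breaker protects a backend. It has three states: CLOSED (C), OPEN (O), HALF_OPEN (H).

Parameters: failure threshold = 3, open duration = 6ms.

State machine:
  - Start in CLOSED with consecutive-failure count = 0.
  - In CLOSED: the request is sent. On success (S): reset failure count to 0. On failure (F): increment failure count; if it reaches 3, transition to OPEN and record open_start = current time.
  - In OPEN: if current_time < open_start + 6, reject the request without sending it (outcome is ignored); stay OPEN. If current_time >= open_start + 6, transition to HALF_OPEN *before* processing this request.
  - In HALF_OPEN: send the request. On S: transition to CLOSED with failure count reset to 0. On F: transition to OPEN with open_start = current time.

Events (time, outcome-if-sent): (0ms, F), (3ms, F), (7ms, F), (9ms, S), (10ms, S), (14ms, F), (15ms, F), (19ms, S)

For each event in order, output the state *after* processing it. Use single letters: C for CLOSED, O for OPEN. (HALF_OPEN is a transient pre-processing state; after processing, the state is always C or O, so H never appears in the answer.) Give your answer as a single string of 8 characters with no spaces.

Answer: CCOOOOOO

Derivation:
State after each event:
  event#1 t=0ms outcome=F: state=CLOSED
  event#2 t=3ms outcome=F: state=CLOSED
  event#3 t=7ms outcome=F: state=OPEN
  event#4 t=9ms outcome=S: state=OPEN
  event#5 t=10ms outcome=S: state=OPEN
  event#6 t=14ms outcome=F: state=OPEN
  event#7 t=15ms outcome=F: state=OPEN
  event#8 t=19ms outcome=S: state=OPEN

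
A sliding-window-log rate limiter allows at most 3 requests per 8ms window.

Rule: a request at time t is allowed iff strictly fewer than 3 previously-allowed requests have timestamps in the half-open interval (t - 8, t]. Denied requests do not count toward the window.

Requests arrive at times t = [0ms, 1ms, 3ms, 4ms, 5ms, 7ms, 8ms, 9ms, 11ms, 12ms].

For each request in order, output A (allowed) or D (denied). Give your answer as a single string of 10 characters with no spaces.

Tracking allowed requests in the window:
  req#1 t=0ms: ALLOW
  req#2 t=1ms: ALLOW
  req#3 t=3ms: ALLOW
  req#4 t=4ms: DENY
  req#5 t=5ms: DENY
  req#6 t=7ms: DENY
  req#7 t=8ms: ALLOW
  req#8 t=9ms: ALLOW
  req#9 t=11ms: ALLOW
  req#10 t=12ms: DENY

Answer: AAADDDAAAD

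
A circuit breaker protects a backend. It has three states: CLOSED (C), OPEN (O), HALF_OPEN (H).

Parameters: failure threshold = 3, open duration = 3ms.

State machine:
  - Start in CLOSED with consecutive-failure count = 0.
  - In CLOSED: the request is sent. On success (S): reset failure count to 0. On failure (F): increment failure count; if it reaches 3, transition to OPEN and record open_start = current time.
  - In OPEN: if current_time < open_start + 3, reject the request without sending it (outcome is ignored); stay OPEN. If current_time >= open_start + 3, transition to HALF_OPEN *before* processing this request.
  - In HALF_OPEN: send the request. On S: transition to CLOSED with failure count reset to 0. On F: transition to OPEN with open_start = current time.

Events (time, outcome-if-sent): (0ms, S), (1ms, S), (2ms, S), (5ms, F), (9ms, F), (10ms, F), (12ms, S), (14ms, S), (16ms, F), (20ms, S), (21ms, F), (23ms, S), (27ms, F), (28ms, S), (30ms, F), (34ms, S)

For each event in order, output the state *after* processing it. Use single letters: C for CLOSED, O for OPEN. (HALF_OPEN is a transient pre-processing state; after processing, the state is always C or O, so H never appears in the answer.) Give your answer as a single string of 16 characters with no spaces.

Answer: CCCCCOOCCCCCCCCC

Derivation:
State after each event:
  event#1 t=0ms outcome=S: state=CLOSED
  event#2 t=1ms outcome=S: state=CLOSED
  event#3 t=2ms outcome=S: state=CLOSED
  event#4 t=5ms outcome=F: state=CLOSED
  event#5 t=9ms outcome=F: state=CLOSED
  event#6 t=10ms outcome=F: state=OPEN
  event#7 t=12ms outcome=S: state=OPEN
  event#8 t=14ms outcome=S: state=CLOSED
  event#9 t=16ms outcome=F: state=CLOSED
  event#10 t=20ms outcome=S: state=CLOSED
  event#11 t=21ms outcome=F: state=CLOSED
  event#12 t=23ms outcome=S: state=CLOSED
  event#13 t=27ms outcome=F: state=CLOSED
  event#14 t=28ms outcome=S: state=CLOSED
  event#15 t=30ms outcome=F: state=CLOSED
  event#16 t=34ms outcome=S: state=CLOSED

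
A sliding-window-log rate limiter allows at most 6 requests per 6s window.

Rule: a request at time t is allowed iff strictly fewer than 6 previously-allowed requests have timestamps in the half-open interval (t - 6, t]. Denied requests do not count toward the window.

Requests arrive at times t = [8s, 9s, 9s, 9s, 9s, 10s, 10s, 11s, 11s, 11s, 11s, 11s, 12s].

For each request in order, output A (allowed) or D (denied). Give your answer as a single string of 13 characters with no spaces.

Tracking allowed requests in the window:
  req#1 t=8s: ALLOW
  req#2 t=9s: ALLOW
  req#3 t=9s: ALLOW
  req#4 t=9s: ALLOW
  req#5 t=9s: ALLOW
  req#6 t=10s: ALLOW
  req#7 t=10s: DENY
  req#8 t=11s: DENY
  req#9 t=11s: DENY
  req#10 t=11s: DENY
  req#11 t=11s: DENY
  req#12 t=11s: DENY
  req#13 t=12s: DENY

Answer: AAAAAADDDDDDD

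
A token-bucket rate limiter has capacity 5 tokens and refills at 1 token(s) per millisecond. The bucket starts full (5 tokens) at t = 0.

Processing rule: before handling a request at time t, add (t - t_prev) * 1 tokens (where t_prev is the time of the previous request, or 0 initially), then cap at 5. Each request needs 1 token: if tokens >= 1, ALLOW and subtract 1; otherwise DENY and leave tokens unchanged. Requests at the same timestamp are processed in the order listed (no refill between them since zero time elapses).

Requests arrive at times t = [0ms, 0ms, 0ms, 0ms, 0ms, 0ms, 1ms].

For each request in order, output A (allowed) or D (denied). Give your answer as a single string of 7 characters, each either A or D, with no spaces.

Answer: AAAAADA

Derivation:
Simulating step by step:
  req#1 t=0ms: ALLOW
  req#2 t=0ms: ALLOW
  req#3 t=0ms: ALLOW
  req#4 t=0ms: ALLOW
  req#5 t=0ms: ALLOW
  req#6 t=0ms: DENY
  req#7 t=1ms: ALLOW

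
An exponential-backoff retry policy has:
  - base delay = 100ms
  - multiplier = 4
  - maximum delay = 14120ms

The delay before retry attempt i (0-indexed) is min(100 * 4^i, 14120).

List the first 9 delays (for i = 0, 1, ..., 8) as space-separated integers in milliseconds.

Answer: 100 400 1600 6400 14120 14120 14120 14120 14120

Derivation:
Computing each delay:
  i=0: min(100*4^0, 14120) = 100
  i=1: min(100*4^1, 14120) = 400
  i=2: min(100*4^2, 14120) = 1600
  i=3: min(100*4^3, 14120) = 6400
  i=4: min(100*4^4, 14120) = 14120
  i=5: min(100*4^5, 14120) = 14120
  i=6: min(100*4^6, 14120) = 14120
  i=7: min(100*4^7, 14120) = 14120
  i=8: min(100*4^8, 14120) = 14120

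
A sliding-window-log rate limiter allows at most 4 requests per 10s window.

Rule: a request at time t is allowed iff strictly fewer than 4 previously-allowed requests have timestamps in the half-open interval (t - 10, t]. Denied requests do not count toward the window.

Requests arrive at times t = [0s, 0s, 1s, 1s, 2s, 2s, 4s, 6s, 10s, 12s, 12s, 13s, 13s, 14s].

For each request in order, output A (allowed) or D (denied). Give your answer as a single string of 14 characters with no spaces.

Tracking allowed requests in the window:
  req#1 t=0s: ALLOW
  req#2 t=0s: ALLOW
  req#3 t=1s: ALLOW
  req#4 t=1s: ALLOW
  req#5 t=2s: DENY
  req#6 t=2s: DENY
  req#7 t=4s: DENY
  req#8 t=6s: DENY
  req#9 t=10s: ALLOW
  req#10 t=12s: ALLOW
  req#11 t=12s: ALLOW
  req#12 t=13s: ALLOW
  req#13 t=13s: DENY
  req#14 t=14s: DENY

Answer: AAAADDDDAAAADD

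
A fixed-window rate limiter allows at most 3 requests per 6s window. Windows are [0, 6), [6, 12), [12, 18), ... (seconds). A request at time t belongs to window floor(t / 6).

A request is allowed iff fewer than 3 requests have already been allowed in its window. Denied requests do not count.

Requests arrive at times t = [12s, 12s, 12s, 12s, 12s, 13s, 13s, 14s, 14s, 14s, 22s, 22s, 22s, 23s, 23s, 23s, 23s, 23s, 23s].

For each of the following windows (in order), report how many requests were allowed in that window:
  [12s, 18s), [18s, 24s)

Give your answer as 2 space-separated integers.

Processing requests:
  req#1 t=12s (window 2): ALLOW
  req#2 t=12s (window 2): ALLOW
  req#3 t=12s (window 2): ALLOW
  req#4 t=12s (window 2): DENY
  req#5 t=12s (window 2): DENY
  req#6 t=13s (window 2): DENY
  req#7 t=13s (window 2): DENY
  req#8 t=14s (window 2): DENY
  req#9 t=14s (window 2): DENY
  req#10 t=14s (window 2): DENY
  req#11 t=22s (window 3): ALLOW
  req#12 t=22s (window 3): ALLOW
  req#13 t=22s (window 3): ALLOW
  req#14 t=23s (window 3): DENY
  req#15 t=23s (window 3): DENY
  req#16 t=23s (window 3): DENY
  req#17 t=23s (window 3): DENY
  req#18 t=23s (window 3): DENY
  req#19 t=23s (window 3): DENY

Allowed counts by window: 3 3

Answer: 3 3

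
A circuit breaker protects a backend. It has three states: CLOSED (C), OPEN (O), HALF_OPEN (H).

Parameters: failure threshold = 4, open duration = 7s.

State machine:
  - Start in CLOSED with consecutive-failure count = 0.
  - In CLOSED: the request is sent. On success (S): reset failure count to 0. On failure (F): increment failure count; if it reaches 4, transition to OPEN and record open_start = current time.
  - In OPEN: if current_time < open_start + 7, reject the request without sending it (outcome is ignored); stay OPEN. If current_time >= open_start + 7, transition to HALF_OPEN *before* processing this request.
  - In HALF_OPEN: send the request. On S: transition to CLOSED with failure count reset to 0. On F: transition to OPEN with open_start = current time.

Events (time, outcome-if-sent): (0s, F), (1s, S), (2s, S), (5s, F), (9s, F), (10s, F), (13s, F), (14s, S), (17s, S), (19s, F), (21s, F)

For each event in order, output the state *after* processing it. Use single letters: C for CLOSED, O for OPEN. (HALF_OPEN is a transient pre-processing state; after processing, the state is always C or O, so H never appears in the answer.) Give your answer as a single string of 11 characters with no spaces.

Answer: CCCCCCOOOOO

Derivation:
State after each event:
  event#1 t=0s outcome=F: state=CLOSED
  event#2 t=1s outcome=S: state=CLOSED
  event#3 t=2s outcome=S: state=CLOSED
  event#4 t=5s outcome=F: state=CLOSED
  event#5 t=9s outcome=F: state=CLOSED
  event#6 t=10s outcome=F: state=CLOSED
  event#7 t=13s outcome=F: state=OPEN
  event#8 t=14s outcome=S: state=OPEN
  event#9 t=17s outcome=S: state=OPEN
  event#10 t=19s outcome=F: state=OPEN
  event#11 t=21s outcome=F: state=OPEN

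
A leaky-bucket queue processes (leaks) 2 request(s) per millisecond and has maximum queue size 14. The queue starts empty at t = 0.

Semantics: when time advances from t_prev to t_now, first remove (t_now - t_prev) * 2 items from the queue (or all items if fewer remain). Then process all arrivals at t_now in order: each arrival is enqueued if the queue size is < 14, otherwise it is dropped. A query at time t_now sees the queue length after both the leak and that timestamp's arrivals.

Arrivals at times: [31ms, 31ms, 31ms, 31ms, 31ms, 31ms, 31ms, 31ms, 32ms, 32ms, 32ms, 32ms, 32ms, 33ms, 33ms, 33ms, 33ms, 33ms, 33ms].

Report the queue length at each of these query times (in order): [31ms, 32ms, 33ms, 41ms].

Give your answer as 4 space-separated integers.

Answer: 8 11 14 0

Derivation:
Queue lengths at query times:
  query t=31ms: backlog = 8
  query t=32ms: backlog = 11
  query t=33ms: backlog = 14
  query t=41ms: backlog = 0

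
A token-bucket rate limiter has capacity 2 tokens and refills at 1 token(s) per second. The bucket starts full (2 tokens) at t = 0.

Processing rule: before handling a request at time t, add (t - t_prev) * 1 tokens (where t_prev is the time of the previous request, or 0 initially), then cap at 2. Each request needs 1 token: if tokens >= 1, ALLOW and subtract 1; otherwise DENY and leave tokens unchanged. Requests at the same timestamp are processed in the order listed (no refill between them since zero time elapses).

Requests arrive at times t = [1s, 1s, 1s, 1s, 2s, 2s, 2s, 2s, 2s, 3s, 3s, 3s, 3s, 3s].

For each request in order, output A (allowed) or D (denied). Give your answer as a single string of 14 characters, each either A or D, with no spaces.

Simulating step by step:
  req#1 t=1s: ALLOW
  req#2 t=1s: ALLOW
  req#3 t=1s: DENY
  req#4 t=1s: DENY
  req#5 t=2s: ALLOW
  req#6 t=2s: DENY
  req#7 t=2s: DENY
  req#8 t=2s: DENY
  req#9 t=2s: DENY
  req#10 t=3s: ALLOW
  req#11 t=3s: DENY
  req#12 t=3s: DENY
  req#13 t=3s: DENY
  req#14 t=3s: DENY

Answer: AADDADDDDADDDD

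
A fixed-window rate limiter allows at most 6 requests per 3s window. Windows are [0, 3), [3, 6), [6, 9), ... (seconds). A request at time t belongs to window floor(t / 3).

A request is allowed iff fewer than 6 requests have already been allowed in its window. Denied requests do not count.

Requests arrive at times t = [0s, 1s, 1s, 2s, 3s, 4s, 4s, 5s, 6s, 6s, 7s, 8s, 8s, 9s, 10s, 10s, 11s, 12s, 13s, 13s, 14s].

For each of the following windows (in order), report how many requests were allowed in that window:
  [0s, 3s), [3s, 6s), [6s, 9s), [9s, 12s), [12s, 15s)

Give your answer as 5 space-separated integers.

Processing requests:
  req#1 t=0s (window 0): ALLOW
  req#2 t=1s (window 0): ALLOW
  req#3 t=1s (window 0): ALLOW
  req#4 t=2s (window 0): ALLOW
  req#5 t=3s (window 1): ALLOW
  req#6 t=4s (window 1): ALLOW
  req#7 t=4s (window 1): ALLOW
  req#8 t=5s (window 1): ALLOW
  req#9 t=6s (window 2): ALLOW
  req#10 t=6s (window 2): ALLOW
  req#11 t=7s (window 2): ALLOW
  req#12 t=8s (window 2): ALLOW
  req#13 t=8s (window 2): ALLOW
  req#14 t=9s (window 3): ALLOW
  req#15 t=10s (window 3): ALLOW
  req#16 t=10s (window 3): ALLOW
  req#17 t=11s (window 3): ALLOW
  req#18 t=12s (window 4): ALLOW
  req#19 t=13s (window 4): ALLOW
  req#20 t=13s (window 4): ALLOW
  req#21 t=14s (window 4): ALLOW

Allowed counts by window: 4 4 5 4 4

Answer: 4 4 5 4 4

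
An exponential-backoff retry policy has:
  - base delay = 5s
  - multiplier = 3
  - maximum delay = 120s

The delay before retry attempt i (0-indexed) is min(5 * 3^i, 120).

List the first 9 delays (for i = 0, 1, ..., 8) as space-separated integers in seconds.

Answer: 5 15 45 120 120 120 120 120 120

Derivation:
Computing each delay:
  i=0: min(5*3^0, 120) = 5
  i=1: min(5*3^1, 120) = 15
  i=2: min(5*3^2, 120) = 45
  i=3: min(5*3^3, 120) = 120
  i=4: min(5*3^4, 120) = 120
  i=5: min(5*3^5, 120) = 120
  i=6: min(5*3^6, 120) = 120
  i=7: min(5*3^7, 120) = 120
  i=8: min(5*3^8, 120) = 120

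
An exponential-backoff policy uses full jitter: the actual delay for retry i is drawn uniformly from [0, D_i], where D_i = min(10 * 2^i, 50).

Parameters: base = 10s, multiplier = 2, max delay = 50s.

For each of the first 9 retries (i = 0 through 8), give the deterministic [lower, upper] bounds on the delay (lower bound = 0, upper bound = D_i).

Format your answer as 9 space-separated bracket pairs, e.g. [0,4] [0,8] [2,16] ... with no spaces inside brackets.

Computing bounds per retry:
  i=0: D_i=min(10*2^0,50)=10, bounds=[0,10]
  i=1: D_i=min(10*2^1,50)=20, bounds=[0,20]
  i=2: D_i=min(10*2^2,50)=40, bounds=[0,40]
  i=3: D_i=min(10*2^3,50)=50, bounds=[0,50]
  i=4: D_i=min(10*2^4,50)=50, bounds=[0,50]
  i=5: D_i=min(10*2^5,50)=50, bounds=[0,50]
  i=6: D_i=min(10*2^6,50)=50, bounds=[0,50]
  i=7: D_i=min(10*2^7,50)=50, bounds=[0,50]
  i=8: D_i=min(10*2^8,50)=50, bounds=[0,50]

Answer: [0,10] [0,20] [0,40] [0,50] [0,50] [0,50] [0,50] [0,50] [0,50]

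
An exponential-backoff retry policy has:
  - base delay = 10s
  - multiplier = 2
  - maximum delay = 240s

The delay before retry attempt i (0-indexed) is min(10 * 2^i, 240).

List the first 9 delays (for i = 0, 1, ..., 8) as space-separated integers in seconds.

Answer: 10 20 40 80 160 240 240 240 240

Derivation:
Computing each delay:
  i=0: min(10*2^0, 240) = 10
  i=1: min(10*2^1, 240) = 20
  i=2: min(10*2^2, 240) = 40
  i=3: min(10*2^3, 240) = 80
  i=4: min(10*2^4, 240) = 160
  i=5: min(10*2^5, 240) = 240
  i=6: min(10*2^6, 240) = 240
  i=7: min(10*2^7, 240) = 240
  i=8: min(10*2^8, 240) = 240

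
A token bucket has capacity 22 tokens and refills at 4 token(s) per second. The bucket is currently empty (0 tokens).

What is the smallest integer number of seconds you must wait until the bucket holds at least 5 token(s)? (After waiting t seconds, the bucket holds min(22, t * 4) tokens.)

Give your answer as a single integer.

Need t * 4 >= 5, so t >= 5/4.
Smallest integer t = ceil(5/4) = 2.

Answer: 2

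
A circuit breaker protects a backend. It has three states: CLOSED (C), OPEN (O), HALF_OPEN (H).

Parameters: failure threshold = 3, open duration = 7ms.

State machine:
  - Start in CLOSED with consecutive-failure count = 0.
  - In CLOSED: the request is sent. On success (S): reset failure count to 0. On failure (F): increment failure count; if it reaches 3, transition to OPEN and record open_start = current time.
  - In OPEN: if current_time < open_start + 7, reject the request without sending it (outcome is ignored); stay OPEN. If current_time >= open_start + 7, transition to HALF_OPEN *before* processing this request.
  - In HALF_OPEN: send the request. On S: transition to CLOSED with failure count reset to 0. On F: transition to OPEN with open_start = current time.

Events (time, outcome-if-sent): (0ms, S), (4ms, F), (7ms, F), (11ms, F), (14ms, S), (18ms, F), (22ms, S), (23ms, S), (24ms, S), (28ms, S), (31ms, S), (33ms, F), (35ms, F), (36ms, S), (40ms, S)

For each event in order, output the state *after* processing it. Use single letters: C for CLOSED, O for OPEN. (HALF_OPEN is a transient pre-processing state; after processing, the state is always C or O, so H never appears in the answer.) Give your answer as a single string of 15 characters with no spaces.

Answer: CCCOOOOOOCCCCCC

Derivation:
State after each event:
  event#1 t=0ms outcome=S: state=CLOSED
  event#2 t=4ms outcome=F: state=CLOSED
  event#3 t=7ms outcome=F: state=CLOSED
  event#4 t=11ms outcome=F: state=OPEN
  event#5 t=14ms outcome=S: state=OPEN
  event#6 t=18ms outcome=F: state=OPEN
  event#7 t=22ms outcome=S: state=OPEN
  event#8 t=23ms outcome=S: state=OPEN
  event#9 t=24ms outcome=S: state=OPEN
  event#10 t=28ms outcome=S: state=CLOSED
  event#11 t=31ms outcome=S: state=CLOSED
  event#12 t=33ms outcome=F: state=CLOSED
  event#13 t=35ms outcome=F: state=CLOSED
  event#14 t=36ms outcome=S: state=CLOSED
  event#15 t=40ms outcome=S: state=CLOSED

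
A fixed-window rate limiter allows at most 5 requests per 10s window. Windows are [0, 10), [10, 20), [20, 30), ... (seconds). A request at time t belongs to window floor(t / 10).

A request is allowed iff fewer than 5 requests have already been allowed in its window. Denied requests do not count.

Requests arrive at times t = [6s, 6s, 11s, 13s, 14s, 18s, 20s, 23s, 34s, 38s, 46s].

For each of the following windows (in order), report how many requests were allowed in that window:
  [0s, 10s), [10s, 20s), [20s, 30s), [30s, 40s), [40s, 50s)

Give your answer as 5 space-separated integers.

Processing requests:
  req#1 t=6s (window 0): ALLOW
  req#2 t=6s (window 0): ALLOW
  req#3 t=11s (window 1): ALLOW
  req#4 t=13s (window 1): ALLOW
  req#5 t=14s (window 1): ALLOW
  req#6 t=18s (window 1): ALLOW
  req#7 t=20s (window 2): ALLOW
  req#8 t=23s (window 2): ALLOW
  req#9 t=34s (window 3): ALLOW
  req#10 t=38s (window 3): ALLOW
  req#11 t=46s (window 4): ALLOW

Allowed counts by window: 2 4 2 2 1

Answer: 2 4 2 2 1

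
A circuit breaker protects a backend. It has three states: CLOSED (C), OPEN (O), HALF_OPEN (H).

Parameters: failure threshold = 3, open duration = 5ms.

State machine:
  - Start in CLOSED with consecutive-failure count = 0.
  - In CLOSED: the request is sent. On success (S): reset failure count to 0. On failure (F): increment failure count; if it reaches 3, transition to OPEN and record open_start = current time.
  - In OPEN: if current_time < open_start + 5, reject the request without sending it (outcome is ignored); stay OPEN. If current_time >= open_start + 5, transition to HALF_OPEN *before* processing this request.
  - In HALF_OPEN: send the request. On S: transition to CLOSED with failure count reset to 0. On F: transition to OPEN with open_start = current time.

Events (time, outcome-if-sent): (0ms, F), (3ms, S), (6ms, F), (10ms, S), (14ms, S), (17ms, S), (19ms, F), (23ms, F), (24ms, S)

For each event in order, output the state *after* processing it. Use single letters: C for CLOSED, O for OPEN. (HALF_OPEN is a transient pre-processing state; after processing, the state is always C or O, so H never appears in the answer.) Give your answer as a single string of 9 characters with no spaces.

State after each event:
  event#1 t=0ms outcome=F: state=CLOSED
  event#2 t=3ms outcome=S: state=CLOSED
  event#3 t=6ms outcome=F: state=CLOSED
  event#4 t=10ms outcome=S: state=CLOSED
  event#5 t=14ms outcome=S: state=CLOSED
  event#6 t=17ms outcome=S: state=CLOSED
  event#7 t=19ms outcome=F: state=CLOSED
  event#8 t=23ms outcome=F: state=CLOSED
  event#9 t=24ms outcome=S: state=CLOSED

Answer: CCCCCCCCC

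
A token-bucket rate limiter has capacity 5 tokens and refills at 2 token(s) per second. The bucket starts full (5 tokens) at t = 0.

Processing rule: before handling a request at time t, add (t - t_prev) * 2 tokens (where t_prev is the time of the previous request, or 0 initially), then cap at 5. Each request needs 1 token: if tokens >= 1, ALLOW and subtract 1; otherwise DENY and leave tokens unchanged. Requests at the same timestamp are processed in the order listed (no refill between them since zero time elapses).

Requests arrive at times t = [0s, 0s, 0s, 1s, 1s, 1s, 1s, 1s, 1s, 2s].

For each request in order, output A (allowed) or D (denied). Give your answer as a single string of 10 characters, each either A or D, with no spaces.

Simulating step by step:
  req#1 t=0s: ALLOW
  req#2 t=0s: ALLOW
  req#3 t=0s: ALLOW
  req#4 t=1s: ALLOW
  req#5 t=1s: ALLOW
  req#6 t=1s: ALLOW
  req#7 t=1s: ALLOW
  req#8 t=1s: DENY
  req#9 t=1s: DENY
  req#10 t=2s: ALLOW

Answer: AAAAAAADDA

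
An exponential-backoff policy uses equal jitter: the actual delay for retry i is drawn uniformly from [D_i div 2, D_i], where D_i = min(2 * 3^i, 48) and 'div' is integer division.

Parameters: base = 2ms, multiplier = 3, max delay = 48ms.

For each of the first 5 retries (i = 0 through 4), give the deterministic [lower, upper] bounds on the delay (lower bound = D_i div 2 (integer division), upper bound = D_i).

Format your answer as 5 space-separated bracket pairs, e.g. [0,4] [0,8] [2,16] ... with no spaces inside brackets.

Answer: [1,2] [3,6] [9,18] [24,48] [24,48]

Derivation:
Computing bounds per retry:
  i=0: D_i=min(2*3^0,48)=2, bounds=[1,2]
  i=1: D_i=min(2*3^1,48)=6, bounds=[3,6]
  i=2: D_i=min(2*3^2,48)=18, bounds=[9,18]
  i=3: D_i=min(2*3^3,48)=48, bounds=[24,48]
  i=4: D_i=min(2*3^4,48)=48, bounds=[24,48]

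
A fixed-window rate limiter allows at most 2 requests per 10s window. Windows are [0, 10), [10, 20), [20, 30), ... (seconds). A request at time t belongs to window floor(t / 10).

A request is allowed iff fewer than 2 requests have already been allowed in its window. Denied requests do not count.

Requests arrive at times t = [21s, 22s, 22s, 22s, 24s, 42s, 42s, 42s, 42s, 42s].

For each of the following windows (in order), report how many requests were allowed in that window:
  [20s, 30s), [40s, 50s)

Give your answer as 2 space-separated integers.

Answer: 2 2

Derivation:
Processing requests:
  req#1 t=21s (window 2): ALLOW
  req#2 t=22s (window 2): ALLOW
  req#3 t=22s (window 2): DENY
  req#4 t=22s (window 2): DENY
  req#5 t=24s (window 2): DENY
  req#6 t=42s (window 4): ALLOW
  req#7 t=42s (window 4): ALLOW
  req#8 t=42s (window 4): DENY
  req#9 t=42s (window 4): DENY
  req#10 t=42s (window 4): DENY

Allowed counts by window: 2 2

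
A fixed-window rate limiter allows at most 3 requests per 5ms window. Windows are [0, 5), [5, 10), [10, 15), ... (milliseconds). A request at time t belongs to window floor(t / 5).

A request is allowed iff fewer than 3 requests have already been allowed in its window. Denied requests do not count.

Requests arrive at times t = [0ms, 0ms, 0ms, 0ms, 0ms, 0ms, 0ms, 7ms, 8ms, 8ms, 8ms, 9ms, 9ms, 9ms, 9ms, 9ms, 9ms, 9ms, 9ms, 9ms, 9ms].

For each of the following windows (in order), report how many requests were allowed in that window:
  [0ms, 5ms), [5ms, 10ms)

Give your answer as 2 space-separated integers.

Answer: 3 3

Derivation:
Processing requests:
  req#1 t=0ms (window 0): ALLOW
  req#2 t=0ms (window 0): ALLOW
  req#3 t=0ms (window 0): ALLOW
  req#4 t=0ms (window 0): DENY
  req#5 t=0ms (window 0): DENY
  req#6 t=0ms (window 0): DENY
  req#7 t=0ms (window 0): DENY
  req#8 t=7ms (window 1): ALLOW
  req#9 t=8ms (window 1): ALLOW
  req#10 t=8ms (window 1): ALLOW
  req#11 t=8ms (window 1): DENY
  req#12 t=9ms (window 1): DENY
  req#13 t=9ms (window 1): DENY
  req#14 t=9ms (window 1): DENY
  req#15 t=9ms (window 1): DENY
  req#16 t=9ms (window 1): DENY
  req#17 t=9ms (window 1): DENY
  req#18 t=9ms (window 1): DENY
  req#19 t=9ms (window 1): DENY
  req#20 t=9ms (window 1): DENY
  req#21 t=9ms (window 1): DENY

Allowed counts by window: 3 3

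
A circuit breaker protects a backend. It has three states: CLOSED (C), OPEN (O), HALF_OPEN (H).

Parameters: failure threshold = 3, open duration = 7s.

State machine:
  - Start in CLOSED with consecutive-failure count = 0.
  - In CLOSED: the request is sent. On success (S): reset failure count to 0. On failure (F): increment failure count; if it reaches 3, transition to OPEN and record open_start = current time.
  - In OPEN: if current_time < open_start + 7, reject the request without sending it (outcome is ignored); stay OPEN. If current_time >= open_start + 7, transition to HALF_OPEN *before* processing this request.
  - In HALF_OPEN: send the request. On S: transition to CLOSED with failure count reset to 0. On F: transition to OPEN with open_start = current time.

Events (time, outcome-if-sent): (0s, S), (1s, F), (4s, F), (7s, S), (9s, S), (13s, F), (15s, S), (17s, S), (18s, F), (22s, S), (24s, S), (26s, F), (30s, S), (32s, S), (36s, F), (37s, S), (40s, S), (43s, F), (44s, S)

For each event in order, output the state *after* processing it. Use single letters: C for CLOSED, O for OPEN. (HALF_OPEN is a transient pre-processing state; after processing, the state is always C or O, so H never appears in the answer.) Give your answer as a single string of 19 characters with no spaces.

State after each event:
  event#1 t=0s outcome=S: state=CLOSED
  event#2 t=1s outcome=F: state=CLOSED
  event#3 t=4s outcome=F: state=CLOSED
  event#4 t=7s outcome=S: state=CLOSED
  event#5 t=9s outcome=S: state=CLOSED
  event#6 t=13s outcome=F: state=CLOSED
  event#7 t=15s outcome=S: state=CLOSED
  event#8 t=17s outcome=S: state=CLOSED
  event#9 t=18s outcome=F: state=CLOSED
  event#10 t=22s outcome=S: state=CLOSED
  event#11 t=24s outcome=S: state=CLOSED
  event#12 t=26s outcome=F: state=CLOSED
  event#13 t=30s outcome=S: state=CLOSED
  event#14 t=32s outcome=S: state=CLOSED
  event#15 t=36s outcome=F: state=CLOSED
  event#16 t=37s outcome=S: state=CLOSED
  event#17 t=40s outcome=S: state=CLOSED
  event#18 t=43s outcome=F: state=CLOSED
  event#19 t=44s outcome=S: state=CLOSED

Answer: CCCCCCCCCCCCCCCCCCC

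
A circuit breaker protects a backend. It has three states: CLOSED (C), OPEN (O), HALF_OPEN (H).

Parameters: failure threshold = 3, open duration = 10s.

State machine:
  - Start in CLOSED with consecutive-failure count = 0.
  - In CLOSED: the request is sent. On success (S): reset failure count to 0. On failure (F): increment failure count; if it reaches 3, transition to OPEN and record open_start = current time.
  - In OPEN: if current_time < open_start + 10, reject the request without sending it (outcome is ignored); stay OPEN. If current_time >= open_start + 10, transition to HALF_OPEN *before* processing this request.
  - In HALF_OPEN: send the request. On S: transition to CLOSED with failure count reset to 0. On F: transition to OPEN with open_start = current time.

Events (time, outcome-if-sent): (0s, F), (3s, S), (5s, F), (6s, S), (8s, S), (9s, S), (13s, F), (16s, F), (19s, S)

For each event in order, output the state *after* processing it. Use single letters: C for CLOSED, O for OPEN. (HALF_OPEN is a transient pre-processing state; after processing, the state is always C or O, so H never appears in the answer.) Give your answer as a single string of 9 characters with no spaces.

Answer: CCCCCCCCC

Derivation:
State after each event:
  event#1 t=0s outcome=F: state=CLOSED
  event#2 t=3s outcome=S: state=CLOSED
  event#3 t=5s outcome=F: state=CLOSED
  event#4 t=6s outcome=S: state=CLOSED
  event#5 t=8s outcome=S: state=CLOSED
  event#6 t=9s outcome=S: state=CLOSED
  event#7 t=13s outcome=F: state=CLOSED
  event#8 t=16s outcome=F: state=CLOSED
  event#9 t=19s outcome=S: state=CLOSED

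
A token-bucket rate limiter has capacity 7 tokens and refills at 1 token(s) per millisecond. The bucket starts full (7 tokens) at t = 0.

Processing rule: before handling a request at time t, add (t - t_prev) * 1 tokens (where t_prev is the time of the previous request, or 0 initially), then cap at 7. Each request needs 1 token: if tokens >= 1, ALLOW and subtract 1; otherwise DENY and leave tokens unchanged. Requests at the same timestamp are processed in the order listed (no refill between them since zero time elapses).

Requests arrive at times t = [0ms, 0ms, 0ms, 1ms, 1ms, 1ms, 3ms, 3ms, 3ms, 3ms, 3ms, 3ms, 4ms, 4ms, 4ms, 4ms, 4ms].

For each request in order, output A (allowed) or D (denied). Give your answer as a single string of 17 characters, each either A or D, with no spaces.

Simulating step by step:
  req#1 t=0ms: ALLOW
  req#2 t=0ms: ALLOW
  req#3 t=0ms: ALLOW
  req#4 t=1ms: ALLOW
  req#5 t=1ms: ALLOW
  req#6 t=1ms: ALLOW
  req#7 t=3ms: ALLOW
  req#8 t=3ms: ALLOW
  req#9 t=3ms: ALLOW
  req#10 t=3ms: ALLOW
  req#11 t=3ms: DENY
  req#12 t=3ms: DENY
  req#13 t=4ms: ALLOW
  req#14 t=4ms: DENY
  req#15 t=4ms: DENY
  req#16 t=4ms: DENY
  req#17 t=4ms: DENY

Answer: AAAAAAAAAADDADDDD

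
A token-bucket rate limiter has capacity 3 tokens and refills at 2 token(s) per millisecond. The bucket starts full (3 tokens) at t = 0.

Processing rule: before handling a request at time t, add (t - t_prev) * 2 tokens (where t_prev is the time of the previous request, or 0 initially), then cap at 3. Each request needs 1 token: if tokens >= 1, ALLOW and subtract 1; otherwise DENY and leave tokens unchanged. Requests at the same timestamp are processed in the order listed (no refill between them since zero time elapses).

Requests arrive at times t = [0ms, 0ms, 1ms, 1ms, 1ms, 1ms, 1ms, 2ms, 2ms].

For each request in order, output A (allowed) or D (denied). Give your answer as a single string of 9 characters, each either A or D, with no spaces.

Simulating step by step:
  req#1 t=0ms: ALLOW
  req#2 t=0ms: ALLOW
  req#3 t=1ms: ALLOW
  req#4 t=1ms: ALLOW
  req#5 t=1ms: ALLOW
  req#6 t=1ms: DENY
  req#7 t=1ms: DENY
  req#8 t=2ms: ALLOW
  req#9 t=2ms: ALLOW

Answer: AAAAADDAA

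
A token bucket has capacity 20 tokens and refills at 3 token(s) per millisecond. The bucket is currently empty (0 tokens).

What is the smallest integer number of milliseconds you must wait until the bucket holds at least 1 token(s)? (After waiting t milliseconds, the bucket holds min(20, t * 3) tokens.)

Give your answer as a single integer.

Need t * 3 >= 1, so t >= 1/3.
Smallest integer t = ceil(1/3) = 1.

Answer: 1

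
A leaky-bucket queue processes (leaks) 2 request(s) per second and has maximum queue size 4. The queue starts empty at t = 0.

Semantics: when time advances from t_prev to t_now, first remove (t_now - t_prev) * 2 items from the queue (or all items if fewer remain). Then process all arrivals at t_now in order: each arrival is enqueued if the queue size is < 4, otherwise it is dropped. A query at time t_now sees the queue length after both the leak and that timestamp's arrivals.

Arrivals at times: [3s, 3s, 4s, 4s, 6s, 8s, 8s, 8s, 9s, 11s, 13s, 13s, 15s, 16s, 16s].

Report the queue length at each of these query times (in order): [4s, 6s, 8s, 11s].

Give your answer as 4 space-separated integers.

Queue lengths at query times:
  query t=4s: backlog = 2
  query t=6s: backlog = 1
  query t=8s: backlog = 3
  query t=11s: backlog = 1

Answer: 2 1 3 1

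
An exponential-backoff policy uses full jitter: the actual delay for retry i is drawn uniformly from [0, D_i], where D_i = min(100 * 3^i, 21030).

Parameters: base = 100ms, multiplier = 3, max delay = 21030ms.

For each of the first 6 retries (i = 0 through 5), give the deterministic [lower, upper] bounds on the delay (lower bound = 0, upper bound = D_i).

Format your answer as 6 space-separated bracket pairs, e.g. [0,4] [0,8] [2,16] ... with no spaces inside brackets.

Computing bounds per retry:
  i=0: D_i=min(100*3^0,21030)=100, bounds=[0,100]
  i=1: D_i=min(100*3^1,21030)=300, bounds=[0,300]
  i=2: D_i=min(100*3^2,21030)=900, bounds=[0,900]
  i=3: D_i=min(100*3^3,21030)=2700, bounds=[0,2700]
  i=4: D_i=min(100*3^4,21030)=8100, bounds=[0,8100]
  i=5: D_i=min(100*3^5,21030)=21030, bounds=[0,21030]

Answer: [0,100] [0,300] [0,900] [0,2700] [0,8100] [0,21030]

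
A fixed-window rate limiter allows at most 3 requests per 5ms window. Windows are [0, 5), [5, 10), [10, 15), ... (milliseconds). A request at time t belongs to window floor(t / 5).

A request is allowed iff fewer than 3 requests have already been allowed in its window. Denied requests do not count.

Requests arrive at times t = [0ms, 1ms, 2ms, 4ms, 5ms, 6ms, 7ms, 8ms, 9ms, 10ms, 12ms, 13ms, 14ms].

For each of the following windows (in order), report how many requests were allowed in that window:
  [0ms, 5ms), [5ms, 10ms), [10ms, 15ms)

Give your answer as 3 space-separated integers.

Processing requests:
  req#1 t=0ms (window 0): ALLOW
  req#2 t=1ms (window 0): ALLOW
  req#3 t=2ms (window 0): ALLOW
  req#4 t=4ms (window 0): DENY
  req#5 t=5ms (window 1): ALLOW
  req#6 t=6ms (window 1): ALLOW
  req#7 t=7ms (window 1): ALLOW
  req#8 t=8ms (window 1): DENY
  req#9 t=9ms (window 1): DENY
  req#10 t=10ms (window 2): ALLOW
  req#11 t=12ms (window 2): ALLOW
  req#12 t=13ms (window 2): ALLOW
  req#13 t=14ms (window 2): DENY

Allowed counts by window: 3 3 3

Answer: 3 3 3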